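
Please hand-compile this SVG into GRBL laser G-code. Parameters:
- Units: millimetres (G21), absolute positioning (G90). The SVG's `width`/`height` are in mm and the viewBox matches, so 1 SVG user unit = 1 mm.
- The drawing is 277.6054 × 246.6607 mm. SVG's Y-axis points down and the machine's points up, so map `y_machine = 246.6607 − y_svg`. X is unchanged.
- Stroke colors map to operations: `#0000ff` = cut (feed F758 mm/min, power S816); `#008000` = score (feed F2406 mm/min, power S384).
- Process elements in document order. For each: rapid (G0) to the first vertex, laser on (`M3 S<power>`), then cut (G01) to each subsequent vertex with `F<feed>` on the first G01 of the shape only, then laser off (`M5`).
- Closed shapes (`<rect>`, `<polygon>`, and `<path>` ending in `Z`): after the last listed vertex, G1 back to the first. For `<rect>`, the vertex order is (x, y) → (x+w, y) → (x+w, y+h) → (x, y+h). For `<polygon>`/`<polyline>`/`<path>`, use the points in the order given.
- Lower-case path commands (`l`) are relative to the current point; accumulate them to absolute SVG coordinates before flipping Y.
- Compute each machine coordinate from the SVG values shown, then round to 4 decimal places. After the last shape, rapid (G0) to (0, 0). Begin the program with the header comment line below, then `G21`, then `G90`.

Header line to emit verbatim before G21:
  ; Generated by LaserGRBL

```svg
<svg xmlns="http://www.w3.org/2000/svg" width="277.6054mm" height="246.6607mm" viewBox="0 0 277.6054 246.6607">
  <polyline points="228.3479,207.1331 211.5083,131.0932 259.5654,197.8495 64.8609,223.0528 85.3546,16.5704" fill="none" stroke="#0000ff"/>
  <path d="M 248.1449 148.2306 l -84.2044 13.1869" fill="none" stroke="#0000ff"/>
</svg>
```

; Generated by LaserGRBL
G21
G90
G0 X228.3479 Y39.5276
M3 S816
G01 X211.5083 Y115.5675 F758
G01 X259.5654 Y48.8112
G01 X64.8609 Y23.6079
G01 X85.3546 Y230.0903
M5
G0 X248.1449 Y98.4301
M3 S816
G01 X163.9405 Y85.2432 F758
M5
G0 X0.0000 Y0.0000

viewBox `0 0 277.6054 246.6607` with mm width/height → 1 unit = 1 mm. Flip: y_m = 246.6607 − y_svg.

**Shape 1** — `<polyline>` open polyline, stroke `#0000ff` → cut (S816, F758). Machine vertices: (228.3479,39.5276) → (211.5083,115.5675) → (259.5654,48.8112) → (64.8609,23.6079) → (85.3546,230.0903). Open path.

**Shape 2** — `<path>` line segment, stroke `#0000ff` → cut (S816, F758). Machine vertices: (248.1449,98.4301) → (163.9405,85.2432). Open path.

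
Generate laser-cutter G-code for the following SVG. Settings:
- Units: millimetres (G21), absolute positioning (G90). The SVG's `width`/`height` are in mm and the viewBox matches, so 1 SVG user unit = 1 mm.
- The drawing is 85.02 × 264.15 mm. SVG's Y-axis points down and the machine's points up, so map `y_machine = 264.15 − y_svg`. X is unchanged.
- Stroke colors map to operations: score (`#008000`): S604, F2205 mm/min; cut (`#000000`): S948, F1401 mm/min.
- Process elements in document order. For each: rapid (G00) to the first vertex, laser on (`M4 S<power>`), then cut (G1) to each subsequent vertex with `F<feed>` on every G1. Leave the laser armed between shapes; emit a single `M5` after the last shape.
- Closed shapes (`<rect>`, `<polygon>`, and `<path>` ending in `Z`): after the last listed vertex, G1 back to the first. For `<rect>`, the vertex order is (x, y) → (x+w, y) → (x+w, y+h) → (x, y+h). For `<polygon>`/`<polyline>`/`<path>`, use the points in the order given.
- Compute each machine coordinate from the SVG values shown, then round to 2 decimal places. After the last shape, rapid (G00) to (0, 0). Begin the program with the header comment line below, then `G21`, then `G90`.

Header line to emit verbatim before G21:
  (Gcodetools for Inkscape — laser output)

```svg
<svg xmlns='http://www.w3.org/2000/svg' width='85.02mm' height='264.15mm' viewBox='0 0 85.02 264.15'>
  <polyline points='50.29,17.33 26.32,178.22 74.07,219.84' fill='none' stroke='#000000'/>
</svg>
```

(Gcodetools for Inkscape — laser output)
G21
G90
G00 X50.29 Y246.82
M4 S948
G1 X26.32 Y85.93 F1401
G1 X74.07 Y44.31 F1401
M5
G00 X0.00 Y0.00

Since the viewBox matches the mm dimensions, user units are millimetres directly. The only transform is the Y-flip y_m = 264.15 − y_svg.

Shape 1 is a open polyline drawn with `<polyline>`. Its stroke #000000 means cut at S948, F1401. After flipping Y the toolpath is (50.29,246.82) → (26.32,85.93) → (74.07,44.31).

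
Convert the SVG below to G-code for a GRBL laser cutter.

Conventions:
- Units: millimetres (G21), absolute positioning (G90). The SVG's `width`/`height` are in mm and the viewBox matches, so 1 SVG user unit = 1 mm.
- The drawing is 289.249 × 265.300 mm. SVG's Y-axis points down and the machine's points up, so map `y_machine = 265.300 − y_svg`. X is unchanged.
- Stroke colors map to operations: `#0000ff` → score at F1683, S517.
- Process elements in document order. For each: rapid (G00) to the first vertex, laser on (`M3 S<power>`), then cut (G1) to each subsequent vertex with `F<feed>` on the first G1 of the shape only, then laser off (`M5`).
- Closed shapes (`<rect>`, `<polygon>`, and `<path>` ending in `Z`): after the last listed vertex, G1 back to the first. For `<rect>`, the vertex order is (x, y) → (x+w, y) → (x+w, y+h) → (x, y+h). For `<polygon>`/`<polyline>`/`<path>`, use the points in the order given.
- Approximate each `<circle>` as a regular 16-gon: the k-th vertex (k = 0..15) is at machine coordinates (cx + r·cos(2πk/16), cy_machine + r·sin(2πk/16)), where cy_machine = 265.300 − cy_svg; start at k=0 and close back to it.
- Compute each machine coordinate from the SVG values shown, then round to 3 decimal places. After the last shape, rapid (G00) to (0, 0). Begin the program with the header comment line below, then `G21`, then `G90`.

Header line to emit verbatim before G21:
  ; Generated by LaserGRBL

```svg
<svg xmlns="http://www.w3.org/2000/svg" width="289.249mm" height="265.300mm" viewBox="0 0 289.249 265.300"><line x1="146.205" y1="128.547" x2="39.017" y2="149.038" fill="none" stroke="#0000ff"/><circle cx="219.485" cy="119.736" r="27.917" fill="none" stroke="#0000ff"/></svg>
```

; Generated by LaserGRBL
G21
G90
G00 X146.205 Y136.753
M3 S517
G1 X39.017 Y116.262 F1683
M5
G00 X247.402 Y145.564
M3 S517
G1 X245.277 Y156.247 F1683
G1 X239.225 Y165.304
G1 X230.168 Y171.356
G1 X219.485 Y173.481
G1 X208.802 Y171.356
G1 X199.745 Y165.304
G1 X193.693 Y156.247
G1 X191.568 Y145.564
G1 X193.693 Y134.881
G1 X199.745 Y125.824
G1 X208.802 Y119.772
G1 X219.485 Y117.647
G1 X230.168 Y119.772
G1 X239.225 Y125.824
G1 X245.277 Y134.881
G1 X247.402 Y145.564
M5
G00 X0.000 Y0.000

1 u = 1 mm; y_m = 265.300 − y.

[1] `<line>` line segment, #0000ff→score S517 F1683: (146.205,136.753) → (39.017,116.262)

[2] `<circle>` circle, #0000ff→score S517 F1683: (247.402,145.564) → (245.277,156.247) → (239.225,165.304) → (230.168,171.356) → (219.485,173.481) → (208.802,171.356) → (199.745,165.304) → (193.693,156.247) → (191.568,145.564) → (193.693,134.881) → (199.745,125.824) → (208.802,119.772) → (219.485,117.647) → (230.168,119.772) → (239.225,125.824) → (245.277,134.881) → (247.402,145.564) (closed)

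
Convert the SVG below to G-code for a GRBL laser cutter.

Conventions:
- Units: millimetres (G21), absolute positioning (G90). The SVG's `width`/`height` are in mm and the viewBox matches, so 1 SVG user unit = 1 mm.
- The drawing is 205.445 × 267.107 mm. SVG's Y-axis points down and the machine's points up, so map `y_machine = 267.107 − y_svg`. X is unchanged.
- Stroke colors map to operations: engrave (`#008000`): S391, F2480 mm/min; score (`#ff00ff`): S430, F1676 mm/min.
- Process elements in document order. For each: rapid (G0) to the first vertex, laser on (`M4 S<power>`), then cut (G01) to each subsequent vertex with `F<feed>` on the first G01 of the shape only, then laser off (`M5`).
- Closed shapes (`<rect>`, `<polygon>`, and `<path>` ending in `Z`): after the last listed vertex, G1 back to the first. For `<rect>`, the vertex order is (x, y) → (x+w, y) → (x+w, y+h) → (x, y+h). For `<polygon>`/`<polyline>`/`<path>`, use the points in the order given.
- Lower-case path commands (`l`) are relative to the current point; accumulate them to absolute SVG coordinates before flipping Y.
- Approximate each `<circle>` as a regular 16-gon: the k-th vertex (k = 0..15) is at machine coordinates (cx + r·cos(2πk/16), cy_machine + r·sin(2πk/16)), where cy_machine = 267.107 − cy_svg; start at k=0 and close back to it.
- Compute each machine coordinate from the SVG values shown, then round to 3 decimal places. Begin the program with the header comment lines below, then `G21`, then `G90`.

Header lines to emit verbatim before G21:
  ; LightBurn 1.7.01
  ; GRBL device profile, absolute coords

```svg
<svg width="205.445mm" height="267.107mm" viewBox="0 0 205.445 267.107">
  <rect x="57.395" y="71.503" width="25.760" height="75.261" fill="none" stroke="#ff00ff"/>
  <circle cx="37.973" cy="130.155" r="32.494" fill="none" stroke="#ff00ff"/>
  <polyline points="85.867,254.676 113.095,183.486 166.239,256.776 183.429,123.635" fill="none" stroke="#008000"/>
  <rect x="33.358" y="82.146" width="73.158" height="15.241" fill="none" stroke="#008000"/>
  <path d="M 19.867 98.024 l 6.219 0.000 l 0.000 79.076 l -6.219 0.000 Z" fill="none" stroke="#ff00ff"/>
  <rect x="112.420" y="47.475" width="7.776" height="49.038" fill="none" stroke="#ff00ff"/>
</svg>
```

; LightBurn 1.7.01
; GRBL device profile, absolute coords
G21
G90
G0 X57.395 Y195.604
M4 S430
G01 X83.155 Y195.604 F1676
G01 X83.155 Y120.343
G01 X57.395 Y120.343
G01 X57.395 Y195.604
M5
G0 X70.467 Y136.952
M4 S430
G01 X67.994 Y149.387 F1676
G01 X60.950 Y159.929
G01 X50.408 Y166.973
G01 X37.973 Y169.446
G01 X25.538 Y166.973
G01 X14.996 Y159.929
G01 X7.952 Y149.387
G01 X5.479 Y136.952
G01 X7.952 Y124.517
G01 X14.996 Y113.975
G01 X25.538 Y106.931
G01 X37.973 Y104.458
G01 X50.408 Y106.931
G01 X60.950 Y113.975
G01 X67.994 Y124.517
G01 X70.467 Y136.952
M5
G0 X85.867 Y12.431
M4 S391
G01 X113.095 Y83.621 F2480
G01 X166.239 Y10.331
G01 X183.429 Y143.472
M5
G0 X33.358 Y184.961
M4 S391
G01 X106.516 Y184.961 F2480
G01 X106.516 Y169.720
G01 X33.358 Y169.720
G01 X33.358 Y184.961
M5
G0 X19.867 Y169.083
M4 S430
G01 X26.086 Y169.083 F1676
G01 X26.086 Y90.007
G01 X19.867 Y90.007
G01 X19.867 Y169.083
M5
G0 X112.420 Y219.632
M4 S430
G01 X120.196 Y219.632 F1676
G01 X120.196 Y170.594
G01 X112.420 Y170.594
G01 X112.420 Y219.632
M5

Since the viewBox matches the mm dimensions, user units are millimetres directly. The only transform is the Y-flip y_m = 267.107 − y_svg.

Shape 1 is a rectangle drawn with `<rect>`. Its stroke #ff00ff means score at S430, F1676. After flipping Y the toolpath is (57.395,195.604) → (83.155,195.604) → (83.155,120.343) → (57.395,120.343) → (57.395,195.604), returning to the start.

Shape 2 is a circle drawn with `<circle>`. Its stroke #ff00ff means score at S430, F1676. After flipping Y the toolpath is (70.467,136.952) → (67.994,149.387) → (60.950,159.929) → (50.408,166.973) → (37.973,169.446) → (25.538,166.973) → (14.996,159.929) → (7.952,149.387) → (5.479,136.952) → (7.952,124.517) → (14.996,113.975) → (25.538,106.931) → (37.973,104.458) → (50.408,106.931) → (60.950,113.975) → (67.994,124.517) → (70.467,136.952), returning to the start.

Shape 3 is a open polyline drawn with `<polyline>`. Its stroke #008000 means engrave at S391, F2480. After flipping Y the toolpath is (85.867,12.431) → (113.095,83.621) → (166.239,10.331) → (183.429,143.472).

Shape 4 is a rectangle drawn with `<rect>`. Its stroke #008000 means engrave at S391, F2480. After flipping Y the toolpath is (33.358,184.961) → (106.516,184.961) → (106.516,169.720) → (33.358,169.720) → (33.358,184.961), returning to the start.

Shape 5 is a rectangle drawn with `<path>`. Its stroke #ff00ff means score at S430, F1676. After flipping Y the toolpath is (19.867,169.083) → (26.086,169.083) → (26.086,90.007) → (19.867,90.007) → (19.867,169.083), returning to the start.

Shape 6 is a rectangle drawn with `<rect>`. Its stroke #ff00ff means score at S430, F1676. After flipping Y the toolpath is (112.420,219.632) → (120.196,219.632) → (120.196,170.594) → (112.420,170.594) → (112.420,219.632), returning to the start.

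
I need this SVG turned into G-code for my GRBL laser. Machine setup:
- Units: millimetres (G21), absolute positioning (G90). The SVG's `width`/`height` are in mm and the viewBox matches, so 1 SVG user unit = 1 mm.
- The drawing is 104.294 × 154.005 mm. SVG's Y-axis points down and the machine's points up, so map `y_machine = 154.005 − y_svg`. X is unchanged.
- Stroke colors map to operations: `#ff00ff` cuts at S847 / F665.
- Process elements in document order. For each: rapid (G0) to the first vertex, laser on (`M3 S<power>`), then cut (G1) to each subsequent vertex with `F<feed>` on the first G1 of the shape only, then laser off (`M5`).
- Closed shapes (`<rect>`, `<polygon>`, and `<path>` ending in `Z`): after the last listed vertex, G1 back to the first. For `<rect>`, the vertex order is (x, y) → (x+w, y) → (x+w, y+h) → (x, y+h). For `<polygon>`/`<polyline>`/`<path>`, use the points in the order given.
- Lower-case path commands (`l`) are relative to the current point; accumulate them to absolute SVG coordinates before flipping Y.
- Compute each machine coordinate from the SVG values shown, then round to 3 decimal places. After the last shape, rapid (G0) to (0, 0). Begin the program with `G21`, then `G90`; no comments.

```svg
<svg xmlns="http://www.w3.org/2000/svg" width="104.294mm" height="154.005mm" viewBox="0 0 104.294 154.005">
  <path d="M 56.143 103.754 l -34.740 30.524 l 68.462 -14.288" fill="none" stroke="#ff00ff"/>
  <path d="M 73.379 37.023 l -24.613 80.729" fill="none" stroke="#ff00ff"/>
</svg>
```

G21
G90
G0 X56.143 Y50.251
M3 S847
G1 X21.403 Y19.727 F665
G1 X89.865 Y34.015
M5
G0 X73.379 Y116.982
M3 S847
G1 X48.766 Y36.253 F665
M5
G0 X0.000 Y0.000

1 u = 1 mm; y_m = 154.005 − y.

[1] `<path>` open polyline, #ff00ff→cut S847 F665: (56.143,50.251) → (21.403,19.727) → (89.865,34.015)

[2] `<path>` line segment, #ff00ff→cut S847 F665: (73.379,116.982) → (48.766,36.253)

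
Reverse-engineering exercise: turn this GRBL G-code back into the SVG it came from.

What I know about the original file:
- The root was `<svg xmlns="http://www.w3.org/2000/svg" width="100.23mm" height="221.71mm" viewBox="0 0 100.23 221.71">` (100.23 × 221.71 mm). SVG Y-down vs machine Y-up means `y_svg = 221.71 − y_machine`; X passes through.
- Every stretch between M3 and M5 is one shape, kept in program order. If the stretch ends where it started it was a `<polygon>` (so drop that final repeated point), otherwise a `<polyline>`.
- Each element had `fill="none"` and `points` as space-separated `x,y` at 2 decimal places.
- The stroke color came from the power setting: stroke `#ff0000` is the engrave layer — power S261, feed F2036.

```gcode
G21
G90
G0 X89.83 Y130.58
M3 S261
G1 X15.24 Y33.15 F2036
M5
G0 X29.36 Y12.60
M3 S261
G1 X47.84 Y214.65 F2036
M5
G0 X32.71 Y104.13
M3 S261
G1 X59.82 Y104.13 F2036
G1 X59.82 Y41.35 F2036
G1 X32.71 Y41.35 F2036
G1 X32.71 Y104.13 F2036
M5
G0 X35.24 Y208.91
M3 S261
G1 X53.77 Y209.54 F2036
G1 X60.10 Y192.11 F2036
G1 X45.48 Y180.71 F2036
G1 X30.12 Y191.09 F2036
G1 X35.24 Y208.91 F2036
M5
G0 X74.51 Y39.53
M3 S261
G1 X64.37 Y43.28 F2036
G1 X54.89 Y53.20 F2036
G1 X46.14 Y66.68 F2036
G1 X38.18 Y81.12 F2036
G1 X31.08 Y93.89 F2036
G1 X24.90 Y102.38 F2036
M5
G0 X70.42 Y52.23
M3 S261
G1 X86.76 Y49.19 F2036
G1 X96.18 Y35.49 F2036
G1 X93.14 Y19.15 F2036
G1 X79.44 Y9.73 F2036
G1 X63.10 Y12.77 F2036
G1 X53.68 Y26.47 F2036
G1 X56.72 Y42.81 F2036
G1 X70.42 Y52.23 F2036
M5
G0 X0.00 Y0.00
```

y_svg = 221.71 − y_m. Every run uses S261, so all elements get stroke `#ff0000` (engrave).

[1] open run; points: 89.83,91.13 15.24,188.56

[2] open run; points: 29.36,209.11 47.84,7.06

[3] closed run; points: 32.71,117.58 59.82,117.58 59.82,180.36 32.71,180.36

[4] closed run; points: 35.24,12.80 53.77,12.17 60.10,29.60 45.48,41.00 30.12,30.62

[5] open run; points: 74.51,182.18 64.37,178.43 54.89,168.51 46.14,155.03 38.18,140.59 31.08,127.82 24.90,119.33

[6] closed run; points: 70.42,169.48 86.76,172.52 96.18,186.22 93.14,202.56 79.44,211.98 63.10,208.94 53.68,195.24 56.72,178.90

<svg xmlns="http://www.w3.org/2000/svg" width="100.23mm" height="221.71mm" viewBox="0 0 100.23 221.71">
  <polyline points="89.83,91.13 15.24,188.56" fill="none" stroke="#ff0000"/>
  <polyline points="29.36,209.11 47.84,7.06" fill="none" stroke="#ff0000"/>
  <polygon points="32.71,117.58 59.82,117.58 59.82,180.36 32.71,180.36" fill="none" stroke="#ff0000"/>
  <polygon points="35.24,12.80 53.77,12.17 60.10,29.60 45.48,41.00 30.12,30.62" fill="none" stroke="#ff0000"/>
  <polyline points="74.51,182.18 64.37,178.43 54.89,168.51 46.14,155.03 38.18,140.59 31.08,127.82 24.90,119.33" fill="none" stroke="#ff0000"/>
  <polygon points="70.42,169.48 86.76,172.52 96.18,186.22 93.14,202.56 79.44,211.98 63.10,208.94 53.68,195.24 56.72,178.90" fill="none" stroke="#ff0000"/>
</svg>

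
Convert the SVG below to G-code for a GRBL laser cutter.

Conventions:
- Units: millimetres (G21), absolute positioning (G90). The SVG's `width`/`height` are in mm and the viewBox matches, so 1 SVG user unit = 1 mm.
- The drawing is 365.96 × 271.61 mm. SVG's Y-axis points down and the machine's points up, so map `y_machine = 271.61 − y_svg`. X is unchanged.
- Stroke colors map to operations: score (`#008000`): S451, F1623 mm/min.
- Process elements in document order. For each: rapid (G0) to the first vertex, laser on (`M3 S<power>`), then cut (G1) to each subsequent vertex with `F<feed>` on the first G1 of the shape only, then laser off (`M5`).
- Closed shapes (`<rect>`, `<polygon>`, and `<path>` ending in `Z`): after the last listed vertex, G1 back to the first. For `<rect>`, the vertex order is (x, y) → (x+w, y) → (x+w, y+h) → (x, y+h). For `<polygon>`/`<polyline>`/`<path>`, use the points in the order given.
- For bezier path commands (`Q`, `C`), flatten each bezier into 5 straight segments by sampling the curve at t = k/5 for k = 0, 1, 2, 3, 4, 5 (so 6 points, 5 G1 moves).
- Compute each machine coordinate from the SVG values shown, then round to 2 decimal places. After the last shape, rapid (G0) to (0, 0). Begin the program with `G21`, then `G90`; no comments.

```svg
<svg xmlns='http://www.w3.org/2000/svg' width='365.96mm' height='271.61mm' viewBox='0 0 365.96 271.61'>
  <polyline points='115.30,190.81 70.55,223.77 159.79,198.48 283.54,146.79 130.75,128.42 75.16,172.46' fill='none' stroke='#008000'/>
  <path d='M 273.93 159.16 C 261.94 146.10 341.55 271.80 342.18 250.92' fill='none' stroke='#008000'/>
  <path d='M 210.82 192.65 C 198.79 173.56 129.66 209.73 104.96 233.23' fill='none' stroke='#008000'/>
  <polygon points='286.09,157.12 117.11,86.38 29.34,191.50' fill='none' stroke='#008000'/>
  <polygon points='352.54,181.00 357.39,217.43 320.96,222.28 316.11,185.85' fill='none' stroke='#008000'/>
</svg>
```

Since the viewBox matches the mm dimensions, user units are millimetres directly. The only transform is the Y-flip y_m = 271.61 − y_svg.

Shape 1 is a open polyline drawn with `<polyline>`. Its stroke #008000 means score at S451, F1623. After flipping Y the toolpath is (115.30,80.80) → (70.55,47.84) → (159.79,73.13) → (283.54,124.82) → (130.75,143.19) → (75.16,99.15).

Shape 2 is a cubic bezier drawn with `<path>`. Its stroke #008000 means score at S451, F1623. After flipping Y the toolpath is (273.93,112.45) → (276.36,105.92) → (292.59,79.78) → (314.43,47.73) → (333.69,23.47) → (342.18,20.69).

Shape 3 is a cubic bezier drawn with `<path>`. Its stroke #008000 means score at S451, F1623. After flipping Y the toolpath is (210.82,78.96) → (197.56,84.33) → (175.47,79.69) → (149.43,68.31) → (124.30,53.46) → (104.96,38.38).

Shape 4 is a closed polygon drawn with `<polygon>`. Its stroke #008000 means score at S451, F1623. After flipping Y the toolpath is (286.09,114.49) → (117.11,185.23) → (29.34,80.11) → (286.09,114.49), returning to the start.

Shape 5 is a regular polygon drawn with `<polygon>`. Its stroke #008000 means score at S451, F1623. After flipping Y the toolpath is (352.54,90.61) → (357.39,54.18) → (320.96,49.33) → (316.11,85.76) → (352.54,90.61), returning to the start.

G21
G90
G0 X115.30 Y80.80
M3 S451
G1 X70.55 Y47.84 F1623
G1 X159.79 Y73.13
G1 X283.54 Y124.82
G1 X130.75 Y143.19
G1 X75.16 Y99.15
M5
G0 X273.93 Y112.45
M3 S451
G1 X276.36 Y105.92 F1623
G1 X292.59 Y79.78
G1 X314.43 Y47.73
G1 X333.69 Y23.47
G1 X342.18 Y20.69
M5
G0 X210.82 Y78.96
M3 S451
G1 X197.56 Y84.33 F1623
G1 X175.47 Y79.69
G1 X149.43 Y68.31
G1 X124.30 Y53.46
G1 X104.96 Y38.38
M5
G0 X286.09 Y114.49
M3 S451
G1 X117.11 Y185.23 F1623
G1 X29.34 Y80.11
G1 X286.09 Y114.49
M5
G0 X352.54 Y90.61
M3 S451
G1 X357.39 Y54.18 F1623
G1 X320.96 Y49.33
G1 X316.11 Y85.76
G1 X352.54 Y90.61
M5
G0 X0.00 Y0.00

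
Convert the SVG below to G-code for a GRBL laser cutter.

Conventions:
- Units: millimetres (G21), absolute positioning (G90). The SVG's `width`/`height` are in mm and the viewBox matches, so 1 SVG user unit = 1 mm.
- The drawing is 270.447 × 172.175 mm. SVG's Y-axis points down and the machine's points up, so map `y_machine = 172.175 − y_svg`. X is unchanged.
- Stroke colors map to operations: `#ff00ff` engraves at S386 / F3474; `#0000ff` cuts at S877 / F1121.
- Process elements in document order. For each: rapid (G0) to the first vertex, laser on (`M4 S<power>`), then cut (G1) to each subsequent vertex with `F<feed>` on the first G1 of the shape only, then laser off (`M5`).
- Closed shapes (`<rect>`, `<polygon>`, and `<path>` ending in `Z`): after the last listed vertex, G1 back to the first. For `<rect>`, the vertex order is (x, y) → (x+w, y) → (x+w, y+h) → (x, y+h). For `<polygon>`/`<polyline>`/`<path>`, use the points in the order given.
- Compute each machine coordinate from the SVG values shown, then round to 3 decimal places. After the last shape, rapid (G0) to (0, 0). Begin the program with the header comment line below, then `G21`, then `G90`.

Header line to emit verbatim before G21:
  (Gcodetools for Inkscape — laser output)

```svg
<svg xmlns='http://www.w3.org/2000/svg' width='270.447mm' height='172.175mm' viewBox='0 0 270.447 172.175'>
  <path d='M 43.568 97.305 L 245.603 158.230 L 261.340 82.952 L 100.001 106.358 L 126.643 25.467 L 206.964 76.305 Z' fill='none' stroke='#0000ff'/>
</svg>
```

(Gcodetools for Inkscape — laser output)
G21
G90
G0 X43.568 Y74.870
M4 S877
G1 X245.603 Y13.945 F1121
G1 X261.340 Y89.223
G1 X100.001 Y65.817
G1 X126.643 Y146.708
G1 X206.964 Y95.870
G1 X43.568 Y74.870
M5
G0 X0.000 Y0.000

1 u = 1 mm; y_m = 172.175 − y.

[1] `<path>` closed polygon, #0000ff→cut S877 F1121: (43.568,74.870) → (245.603,13.945) → (261.340,89.223) → (100.001,65.817) → (126.643,146.708) → (206.964,95.870) → (43.568,74.870) (closed)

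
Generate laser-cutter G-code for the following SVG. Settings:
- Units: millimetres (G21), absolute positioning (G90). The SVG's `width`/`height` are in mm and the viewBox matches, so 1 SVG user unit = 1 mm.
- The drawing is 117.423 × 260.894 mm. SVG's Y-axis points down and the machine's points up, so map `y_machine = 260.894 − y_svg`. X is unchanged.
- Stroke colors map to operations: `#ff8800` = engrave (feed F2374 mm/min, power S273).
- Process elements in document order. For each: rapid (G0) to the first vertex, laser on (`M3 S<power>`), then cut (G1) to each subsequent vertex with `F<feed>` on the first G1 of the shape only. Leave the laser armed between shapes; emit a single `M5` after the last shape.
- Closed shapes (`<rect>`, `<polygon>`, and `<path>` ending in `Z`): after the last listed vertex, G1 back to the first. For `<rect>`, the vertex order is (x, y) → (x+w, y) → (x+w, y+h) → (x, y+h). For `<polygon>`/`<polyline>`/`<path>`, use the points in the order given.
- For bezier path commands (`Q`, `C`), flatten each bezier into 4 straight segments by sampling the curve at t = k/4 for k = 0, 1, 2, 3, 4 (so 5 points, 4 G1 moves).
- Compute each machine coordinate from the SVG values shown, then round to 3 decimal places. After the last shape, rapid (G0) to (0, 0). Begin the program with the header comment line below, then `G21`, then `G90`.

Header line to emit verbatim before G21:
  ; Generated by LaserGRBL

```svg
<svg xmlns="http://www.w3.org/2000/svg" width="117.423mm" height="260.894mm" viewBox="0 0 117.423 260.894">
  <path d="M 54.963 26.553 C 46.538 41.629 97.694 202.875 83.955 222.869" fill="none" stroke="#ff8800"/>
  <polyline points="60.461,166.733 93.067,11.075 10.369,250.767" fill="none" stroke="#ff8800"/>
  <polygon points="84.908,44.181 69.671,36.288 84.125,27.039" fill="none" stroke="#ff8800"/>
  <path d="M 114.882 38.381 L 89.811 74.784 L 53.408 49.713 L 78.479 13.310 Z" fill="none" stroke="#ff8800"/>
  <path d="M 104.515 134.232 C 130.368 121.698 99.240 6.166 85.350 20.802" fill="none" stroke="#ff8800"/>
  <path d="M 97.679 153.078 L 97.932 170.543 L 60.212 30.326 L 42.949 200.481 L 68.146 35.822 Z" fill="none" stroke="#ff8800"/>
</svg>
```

; Generated by LaserGRBL
G21
G90
G0 X54.963 Y234.341
M3 S273
G1 X57.871 Y200.118 F2374
G1 X71.452 Y138.027
G1 X84.036 Y75.014
G1 X83.955 Y38.025
G0 X60.461 Y94.161
M3 S273
G1 X93.067 Y249.819 F2374
G1 X10.369 Y10.127
G0 X84.908 Y216.713
M3 S273
G1 X69.671 Y224.606 F2374
G1 X84.125 Y233.855
G1 X84.908 Y216.713
G0 X114.882 Y222.513
M3 S273
G1 X89.811 Y186.110 F2374
G1 X53.408 Y211.181
G1 X78.479 Y247.584
G1 X114.882 Y222.513
G0 X104.515 Y126.662
M3 S273
G1 X114.380 Y151.731 F2374
G1 X109.836 Y193.566
G1 X97.840 Y230.306
G1 X85.350 Y240.092
G0 X97.679 Y107.816
M3 S273
G1 X97.932 Y90.351 F2374
G1 X60.212 Y230.568
G1 X42.949 Y60.413
G1 X68.146 Y225.072
G1 X97.679 Y107.816
M5
G0 X0.000 Y0.000

1 u = 1 mm; y_m = 260.894 − y.

[1] `<path>` cubic bezier, #ff8800→engrave S273 F2374: (54.963,234.341) → (57.871,200.118) → (71.452,138.027) → (84.036,75.014) → (83.955,38.025)

[2] `<polyline>` open polyline, #ff8800→engrave S273 F2374: (60.461,94.161) → (93.067,249.819) → (10.369,10.127)

[3] `<polygon>` regular polygon, #ff8800→engrave S273 F2374: (84.908,216.713) → (69.671,224.606) → (84.125,233.855) → (84.908,216.713) (closed)

[4] `<path>` regular polygon, #ff8800→engrave S273 F2374: (114.882,222.513) → (89.811,186.110) → (53.408,211.181) → (78.479,247.584) → (114.882,222.513) (closed)

[5] `<path>` cubic bezier, #ff8800→engrave S273 F2374: (104.515,126.662) → (114.380,151.731) → (109.836,193.566) → (97.840,230.306) → (85.350,240.092)

[6] `<path>` closed polygon, #ff8800→engrave S273 F2374: (97.679,107.816) → (97.932,90.351) → (60.212,230.568) → (42.949,60.413) → (68.146,225.072) → (97.679,107.816) (closed)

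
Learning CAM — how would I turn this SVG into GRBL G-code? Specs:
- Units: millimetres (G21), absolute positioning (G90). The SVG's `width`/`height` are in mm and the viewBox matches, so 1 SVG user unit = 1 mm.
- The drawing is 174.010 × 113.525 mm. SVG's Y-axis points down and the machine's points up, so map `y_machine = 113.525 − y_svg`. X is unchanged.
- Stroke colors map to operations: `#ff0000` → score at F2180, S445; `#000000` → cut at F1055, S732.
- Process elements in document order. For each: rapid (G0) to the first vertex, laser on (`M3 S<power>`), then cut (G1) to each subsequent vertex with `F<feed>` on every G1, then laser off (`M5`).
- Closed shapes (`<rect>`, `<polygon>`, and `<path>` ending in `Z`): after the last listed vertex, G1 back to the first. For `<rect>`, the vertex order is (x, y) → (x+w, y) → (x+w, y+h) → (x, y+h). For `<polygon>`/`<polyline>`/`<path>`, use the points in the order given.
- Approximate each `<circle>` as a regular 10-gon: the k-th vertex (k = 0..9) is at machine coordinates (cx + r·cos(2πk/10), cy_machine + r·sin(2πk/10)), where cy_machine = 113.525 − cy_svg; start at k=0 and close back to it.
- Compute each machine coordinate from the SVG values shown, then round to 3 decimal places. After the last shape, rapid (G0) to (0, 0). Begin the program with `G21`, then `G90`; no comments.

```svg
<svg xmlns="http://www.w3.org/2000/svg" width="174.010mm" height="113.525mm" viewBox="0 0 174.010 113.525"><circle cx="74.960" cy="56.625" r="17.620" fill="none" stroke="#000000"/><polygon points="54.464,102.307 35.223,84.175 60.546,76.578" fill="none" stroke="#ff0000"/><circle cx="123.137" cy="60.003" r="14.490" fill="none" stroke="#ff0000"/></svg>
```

G21
G90
G0 X92.580 Y56.900
M3 S732
G1 X89.215 Y67.257 F1055
G1 X80.405 Y73.658 F1055
G1 X69.515 Y73.658 F1055
G1 X60.705 Y67.257 F1055
G1 X57.340 Y56.900 F1055
G1 X60.705 Y46.543 F1055
G1 X69.515 Y40.142 F1055
G1 X80.405 Y40.142 F1055
G1 X89.215 Y46.543 F1055
G1 X92.580 Y56.900 F1055
M5
G0 X54.464 Y11.218
M3 S445
G1 X35.223 Y29.350 F2180
G1 X60.546 Y36.947 F2180
G1 X54.464 Y11.218 F2180
M5
G0 X137.627 Y53.522
M3 S445
G1 X134.860 Y62.039 F2180
G1 X127.615 Y67.303 F2180
G1 X118.659 Y67.303 F2180
G1 X111.414 Y62.039 F2180
G1 X108.647 Y53.522 F2180
G1 X111.414 Y45.005 F2180
G1 X118.659 Y39.741 F2180
G1 X127.615 Y39.741 F2180
G1 X134.860 Y45.005 F2180
G1 X137.627 Y53.522 F2180
M5
G0 X0.000 Y0.000

viewBox `0 0 174.010 113.525` with mm width/height → 1 unit = 1 mm. Flip: y_m = 113.525 − y_svg.

**Shape 1** — `<circle>` circle, stroke `#000000` → cut (S732, F1055). Machine vertices: (92.580,56.900) → (89.215,67.257) → (80.405,73.658) → (69.515,73.658) → (60.705,67.257) → (57.340,56.900) → (60.705,46.543) → (69.515,40.142) → (80.405,40.142) → (89.215,46.543) → (92.580,56.900). Closed: final G1 returns to the first vertex.

**Shape 2** — `<polygon>` regular polygon, stroke `#ff0000` → score (S445, F2180). Machine vertices: (54.464,11.218) → (35.223,29.350) → (60.546,36.947) → (54.464,11.218). Closed: final G1 returns to the first vertex.

**Shape 3** — `<circle>` circle, stroke `#ff0000` → score (S445, F2180). Machine vertices: (137.627,53.522) → (134.860,62.039) → (127.615,67.303) → (118.659,67.303) → (111.414,62.039) → (108.647,53.522) → (111.414,45.005) → (118.659,39.741) → (127.615,39.741) → (134.860,45.005) → (137.627,53.522). Closed: final G1 returns to the first vertex.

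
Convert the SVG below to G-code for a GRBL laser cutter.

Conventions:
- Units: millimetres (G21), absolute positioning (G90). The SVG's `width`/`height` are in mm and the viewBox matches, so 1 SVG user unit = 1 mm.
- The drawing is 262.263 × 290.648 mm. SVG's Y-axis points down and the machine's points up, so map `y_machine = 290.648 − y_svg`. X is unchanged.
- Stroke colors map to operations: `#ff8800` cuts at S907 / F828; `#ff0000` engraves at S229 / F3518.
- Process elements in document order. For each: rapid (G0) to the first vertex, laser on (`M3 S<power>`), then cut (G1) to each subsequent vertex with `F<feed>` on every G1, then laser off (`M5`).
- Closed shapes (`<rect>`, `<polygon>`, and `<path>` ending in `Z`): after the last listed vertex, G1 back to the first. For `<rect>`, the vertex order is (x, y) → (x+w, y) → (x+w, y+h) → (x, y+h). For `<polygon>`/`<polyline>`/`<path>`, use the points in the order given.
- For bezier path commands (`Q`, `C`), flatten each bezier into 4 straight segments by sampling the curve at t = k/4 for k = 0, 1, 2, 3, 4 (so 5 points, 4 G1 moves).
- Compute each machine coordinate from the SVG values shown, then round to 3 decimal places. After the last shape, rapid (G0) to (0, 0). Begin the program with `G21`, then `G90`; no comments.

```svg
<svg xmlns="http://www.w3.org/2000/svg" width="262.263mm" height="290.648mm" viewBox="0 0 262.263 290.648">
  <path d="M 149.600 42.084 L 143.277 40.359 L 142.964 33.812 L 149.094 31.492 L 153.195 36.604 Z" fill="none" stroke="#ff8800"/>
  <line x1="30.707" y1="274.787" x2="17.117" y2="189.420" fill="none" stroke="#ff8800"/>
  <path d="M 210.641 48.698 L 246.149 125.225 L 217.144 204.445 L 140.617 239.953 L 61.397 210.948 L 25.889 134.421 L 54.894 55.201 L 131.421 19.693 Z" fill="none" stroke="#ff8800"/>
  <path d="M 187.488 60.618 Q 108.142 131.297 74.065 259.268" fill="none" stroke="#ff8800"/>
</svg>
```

G21
G90
G0 X149.600 Y248.564
M3 S907
G1 X143.277 Y250.289 F828
G1 X142.964 Y256.836 F828
G1 X149.094 Y259.156 F828
G1 X153.195 Y254.044 F828
G1 X149.600 Y248.564 F828
M5
G0 X30.707 Y15.861
M3 S907
G1 X17.117 Y101.228 F828
M5
G0 X210.641 Y241.950
M3 S907
G1 X246.149 Y165.423 F828
G1 X217.144 Y86.203 F828
G1 X140.617 Y50.695 F828
G1 X61.397 Y79.700 F828
G1 X25.889 Y156.227 F828
G1 X54.894 Y235.447 F828
G1 X131.421 Y270.955 F828
G1 X210.641 Y241.950 F828
M5
G0 X187.488 Y230.030
M3 S907
G1 X150.644 Y191.110 F828
G1 X119.459 Y145.028 F828
G1 X93.933 Y91.785 F828
G1 X74.065 Y31.380 F828
M5
G0 X0.000 Y0.000

1 u = 1 mm; y_m = 290.648 − y.

[1] `<path>` regular polygon, #ff8800→cut S907 F828: (149.600,248.564) → (143.277,250.289) → (142.964,256.836) → (149.094,259.156) → (153.195,254.044) → (149.600,248.564) (closed)

[2] `<line>` line segment, #ff8800→cut S907 F828: (30.707,15.861) → (17.117,101.228)

[3] `<path>` regular polygon, #ff8800→cut S907 F828: (210.641,241.950) → (246.149,165.423) → (217.144,86.203) → (140.617,50.695) → (61.397,79.700) → (25.889,156.227) → (54.894,235.447) → (131.421,270.955) → (210.641,241.950) (closed)

[4] `<path>` quadratic bezier, #ff8800→cut S907 F828: (187.488,230.030) → (150.644,191.110) → (119.459,145.028) → (93.933,91.785) → (74.065,31.380)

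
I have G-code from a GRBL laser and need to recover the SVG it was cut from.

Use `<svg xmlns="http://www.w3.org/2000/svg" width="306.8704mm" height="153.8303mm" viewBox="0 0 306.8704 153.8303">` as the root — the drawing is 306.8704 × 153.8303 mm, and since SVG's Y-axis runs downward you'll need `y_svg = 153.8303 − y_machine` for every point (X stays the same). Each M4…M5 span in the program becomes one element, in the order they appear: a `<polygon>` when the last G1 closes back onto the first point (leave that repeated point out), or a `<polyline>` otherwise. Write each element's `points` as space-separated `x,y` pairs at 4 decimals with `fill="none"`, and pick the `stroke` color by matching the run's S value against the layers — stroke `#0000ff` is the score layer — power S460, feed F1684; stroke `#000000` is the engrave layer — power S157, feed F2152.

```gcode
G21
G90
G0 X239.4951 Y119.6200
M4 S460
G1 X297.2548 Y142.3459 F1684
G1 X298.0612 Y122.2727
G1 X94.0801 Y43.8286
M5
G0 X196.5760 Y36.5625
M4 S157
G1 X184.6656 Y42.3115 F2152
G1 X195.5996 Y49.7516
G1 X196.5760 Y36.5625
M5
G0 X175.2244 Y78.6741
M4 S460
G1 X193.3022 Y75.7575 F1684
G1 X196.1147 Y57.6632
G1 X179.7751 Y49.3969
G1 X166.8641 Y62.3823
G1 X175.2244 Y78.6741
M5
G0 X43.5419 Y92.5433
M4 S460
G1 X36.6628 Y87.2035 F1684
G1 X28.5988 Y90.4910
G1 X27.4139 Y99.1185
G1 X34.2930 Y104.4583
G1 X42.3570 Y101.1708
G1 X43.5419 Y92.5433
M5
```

<svg xmlns="http://www.w3.org/2000/svg" width="306.8704mm" height="153.8303mm" viewBox="0 0 306.8704 153.8303">
  <polyline points="239.4951,34.2103 297.2548,11.4844 298.0612,31.5576 94.0801,110.0017" fill="none" stroke="#0000ff"/>
  <polygon points="196.5760,117.2678 184.6656,111.5188 195.5996,104.0787" fill="none" stroke="#000000"/>
  <polygon points="175.2244,75.1562 193.3022,78.0728 196.1147,96.1671 179.7751,104.4334 166.8641,91.4480" fill="none" stroke="#0000ff"/>
  <polygon points="43.5419,61.2870 36.6628,66.6268 28.5988,63.3393 27.4139,54.7118 34.2930,49.3720 42.3570,52.6595" fill="none" stroke="#0000ff"/>
</svg>

Each laser-on run becomes one SVG element. Flip Y back into SVG space with y_svg = 153.8303 − y_machine.

Run 1: power S460 maps to stroke `#0000ff` (score). The run is open, so emit a `<polyline>` with points (Y-flipped): 239.4951,34.2103 297.2548,11.4844 298.0612,31.5576 94.0801,110.0017.

Run 2: the run's S157 means `#000000` (engrave). The run returns to its start, so emit a `<polygon>` with points (Y-flipped): 196.5760,117.2678 184.6656,111.5188 195.5996,104.0787.

Run 3: the run's S460 means `#0000ff` (score). The run returns to its start, so emit a `<polygon>` with points (Y-flipped): 175.2244,75.1562 193.3022,78.0728 196.1147,96.1671 179.7751,104.4334 166.8641,91.4480.

Run 4: the run's S460 means `#0000ff` (score). The run returns to its start, so emit a `<polygon>` with points (Y-flipped): 43.5419,61.2870 36.6628,66.6268 28.5988,63.3393 27.4139,54.7118 34.2930,49.3720 42.3570,52.6595.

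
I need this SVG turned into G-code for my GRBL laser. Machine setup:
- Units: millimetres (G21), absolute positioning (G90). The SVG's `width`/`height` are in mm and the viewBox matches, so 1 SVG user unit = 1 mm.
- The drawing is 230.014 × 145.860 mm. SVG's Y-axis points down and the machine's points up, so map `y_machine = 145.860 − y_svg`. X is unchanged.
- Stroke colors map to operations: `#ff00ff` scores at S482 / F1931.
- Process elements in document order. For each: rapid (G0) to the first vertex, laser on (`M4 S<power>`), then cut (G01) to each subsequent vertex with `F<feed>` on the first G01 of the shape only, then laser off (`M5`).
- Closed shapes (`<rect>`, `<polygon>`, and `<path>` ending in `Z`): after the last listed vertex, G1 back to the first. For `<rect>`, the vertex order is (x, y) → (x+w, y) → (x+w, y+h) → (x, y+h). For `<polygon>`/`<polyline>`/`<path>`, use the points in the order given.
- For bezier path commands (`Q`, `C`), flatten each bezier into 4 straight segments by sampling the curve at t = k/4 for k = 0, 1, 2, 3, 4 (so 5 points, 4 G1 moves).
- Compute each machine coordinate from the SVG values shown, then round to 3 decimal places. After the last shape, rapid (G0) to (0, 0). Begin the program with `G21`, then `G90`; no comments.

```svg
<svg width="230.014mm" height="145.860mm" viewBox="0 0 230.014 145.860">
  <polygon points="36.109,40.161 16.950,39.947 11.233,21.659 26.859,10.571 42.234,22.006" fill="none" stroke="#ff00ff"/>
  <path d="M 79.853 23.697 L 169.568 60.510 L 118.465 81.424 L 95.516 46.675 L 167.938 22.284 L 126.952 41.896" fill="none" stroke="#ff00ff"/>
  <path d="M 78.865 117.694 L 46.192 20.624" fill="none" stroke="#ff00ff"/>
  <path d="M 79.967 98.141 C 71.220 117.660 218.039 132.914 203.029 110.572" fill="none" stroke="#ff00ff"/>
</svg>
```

G21
G90
G0 X36.109 Y105.699
M4 S482
G01 X16.950 Y105.913 F1931
G01 X11.233 Y124.201
G01 X26.859 Y135.289
G01 X42.234 Y123.854
G01 X36.109 Y105.699
M5
G0 X79.853 Y122.163
M4 S482
G01 X169.568 Y85.350 F1931
G01 X118.465 Y64.436
G01 X95.516 Y99.185
G01 X167.938 Y123.576
G01 X126.952 Y103.964
M5
G0 X78.865 Y28.166
M4 S482
G01 X46.192 Y125.236 F1931
M5
G0 X79.967 Y47.719
M4 S482
G01 X97.616 Y34.400 F1931
G01 X143.847 Y25.806
G01 X188.903 Y25.060
G01 X203.029 Y35.288
M5
G0 X0.000 Y0.000

1 u = 1 mm; y_m = 145.860 − y.

[1] `<polygon>` regular polygon, #ff00ff→score S482 F1931: (36.109,105.699) → (16.950,105.913) → (11.233,124.201) → (26.859,135.289) → (42.234,123.854) → (36.109,105.699) (closed)

[2] `<path>` open polyline, #ff00ff→score S482 F1931: (79.853,122.163) → (169.568,85.350) → (118.465,64.436) → (95.516,99.185) → (167.938,123.576) → (126.952,103.964)

[3] `<path>` line segment, #ff00ff→score S482 F1931: (78.865,28.166) → (46.192,125.236)

[4] `<path>` cubic bezier, #ff00ff→score S482 F1931: (79.967,47.719) → (97.616,34.400) → (143.847,25.806) → (188.903,25.060) → (203.029,35.288)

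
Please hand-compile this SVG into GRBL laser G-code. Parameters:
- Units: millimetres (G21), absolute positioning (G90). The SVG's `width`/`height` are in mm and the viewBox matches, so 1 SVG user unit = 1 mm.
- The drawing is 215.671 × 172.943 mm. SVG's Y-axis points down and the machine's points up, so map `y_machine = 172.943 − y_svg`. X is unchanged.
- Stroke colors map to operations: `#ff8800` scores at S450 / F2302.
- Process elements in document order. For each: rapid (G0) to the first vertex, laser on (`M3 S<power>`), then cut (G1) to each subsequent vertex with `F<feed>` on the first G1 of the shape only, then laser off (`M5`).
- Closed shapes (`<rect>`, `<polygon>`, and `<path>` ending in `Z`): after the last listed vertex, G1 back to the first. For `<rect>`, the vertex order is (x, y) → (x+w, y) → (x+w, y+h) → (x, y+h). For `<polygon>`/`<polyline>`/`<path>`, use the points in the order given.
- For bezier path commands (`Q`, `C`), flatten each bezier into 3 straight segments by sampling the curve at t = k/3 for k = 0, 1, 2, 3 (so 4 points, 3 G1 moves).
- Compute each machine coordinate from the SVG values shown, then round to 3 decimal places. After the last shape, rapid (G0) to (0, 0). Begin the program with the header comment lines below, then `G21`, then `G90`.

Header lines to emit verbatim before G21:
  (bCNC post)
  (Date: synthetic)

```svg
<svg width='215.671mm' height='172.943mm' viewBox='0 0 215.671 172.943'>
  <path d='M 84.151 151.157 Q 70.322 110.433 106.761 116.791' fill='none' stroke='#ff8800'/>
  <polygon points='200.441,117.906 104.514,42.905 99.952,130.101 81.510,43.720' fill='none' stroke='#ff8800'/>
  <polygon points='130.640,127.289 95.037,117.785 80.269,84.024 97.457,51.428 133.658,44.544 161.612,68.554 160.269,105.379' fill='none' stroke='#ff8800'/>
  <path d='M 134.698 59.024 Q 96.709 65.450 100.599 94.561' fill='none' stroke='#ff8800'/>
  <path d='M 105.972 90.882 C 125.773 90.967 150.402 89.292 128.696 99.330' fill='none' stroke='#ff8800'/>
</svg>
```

Since the viewBox matches the mm dimensions, user units are millimetres directly. The only transform is the Y-flip y_m = 172.943 − y_svg.

Shape 1 is a quadratic bezier drawn with `<path>`. Its stroke #ff8800 means score at S450, F2302. After flipping Y the toolpath is (84.151,21.786) → (80.517,43.704) → (88.054,55.159) → (106.761,56.152).

Shape 2 is a closed polygon drawn with `<polygon>`. Its stroke #ff8800 means score at S450, F2302. After flipping Y the toolpath is (200.441,55.037) → (104.514,130.038) → (99.952,42.842) → (81.510,129.223) → (200.441,55.037), returning to the start.

Shape 3 is a regular polygon drawn with `<polygon>`. Its stroke #ff8800 means score at S450, F2302. After flipping Y the toolpath is (130.640,45.654) → (95.037,55.158) → (80.269,88.919) → (97.457,121.515) → (133.658,128.399) → (161.612,104.389) → (160.269,67.564) → (130.640,45.654), returning to the start.

Shape 4 is a quadratic bezier drawn with `<path>`. Its stroke #ff8800 means score at S450, F2302. After flipping Y the toolpath is (134.698,113.919) → (114.025,107.114) → (102.659,95.269) → (100.599,78.382).

Shape 5 is a cubic bezier drawn with `<path>`. Its stroke #ff8800 means score at S450, F2302. After flipping Y the toolpath is (105.972,82.061) → (125.487,82.064) → (136.852,80.246) → (128.696,73.613).

(bCNC post)
(Date: synthetic)
G21
G90
G0 X84.151 Y21.786
M3 S450
G1 X80.517 Y43.704 F2302
G1 X88.054 Y55.159
G1 X106.761 Y56.152
M5
G0 X200.441 Y55.037
M3 S450
G1 X104.514 Y130.038 F2302
G1 X99.952 Y42.842
G1 X81.510 Y129.223
G1 X200.441 Y55.037
M5
G0 X130.640 Y45.654
M3 S450
G1 X95.037 Y55.158 F2302
G1 X80.269 Y88.919
G1 X97.457 Y121.515
G1 X133.658 Y128.399
G1 X161.612 Y104.389
G1 X160.269 Y67.564
G1 X130.640 Y45.654
M5
G0 X134.698 Y113.919
M3 S450
G1 X114.025 Y107.114 F2302
G1 X102.659 Y95.269
G1 X100.599 Y78.382
M5
G0 X105.972 Y82.061
M3 S450
G1 X125.487 Y82.064 F2302
G1 X136.852 Y80.246
G1 X128.696 Y73.613
M5
G0 X0.000 Y0.000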